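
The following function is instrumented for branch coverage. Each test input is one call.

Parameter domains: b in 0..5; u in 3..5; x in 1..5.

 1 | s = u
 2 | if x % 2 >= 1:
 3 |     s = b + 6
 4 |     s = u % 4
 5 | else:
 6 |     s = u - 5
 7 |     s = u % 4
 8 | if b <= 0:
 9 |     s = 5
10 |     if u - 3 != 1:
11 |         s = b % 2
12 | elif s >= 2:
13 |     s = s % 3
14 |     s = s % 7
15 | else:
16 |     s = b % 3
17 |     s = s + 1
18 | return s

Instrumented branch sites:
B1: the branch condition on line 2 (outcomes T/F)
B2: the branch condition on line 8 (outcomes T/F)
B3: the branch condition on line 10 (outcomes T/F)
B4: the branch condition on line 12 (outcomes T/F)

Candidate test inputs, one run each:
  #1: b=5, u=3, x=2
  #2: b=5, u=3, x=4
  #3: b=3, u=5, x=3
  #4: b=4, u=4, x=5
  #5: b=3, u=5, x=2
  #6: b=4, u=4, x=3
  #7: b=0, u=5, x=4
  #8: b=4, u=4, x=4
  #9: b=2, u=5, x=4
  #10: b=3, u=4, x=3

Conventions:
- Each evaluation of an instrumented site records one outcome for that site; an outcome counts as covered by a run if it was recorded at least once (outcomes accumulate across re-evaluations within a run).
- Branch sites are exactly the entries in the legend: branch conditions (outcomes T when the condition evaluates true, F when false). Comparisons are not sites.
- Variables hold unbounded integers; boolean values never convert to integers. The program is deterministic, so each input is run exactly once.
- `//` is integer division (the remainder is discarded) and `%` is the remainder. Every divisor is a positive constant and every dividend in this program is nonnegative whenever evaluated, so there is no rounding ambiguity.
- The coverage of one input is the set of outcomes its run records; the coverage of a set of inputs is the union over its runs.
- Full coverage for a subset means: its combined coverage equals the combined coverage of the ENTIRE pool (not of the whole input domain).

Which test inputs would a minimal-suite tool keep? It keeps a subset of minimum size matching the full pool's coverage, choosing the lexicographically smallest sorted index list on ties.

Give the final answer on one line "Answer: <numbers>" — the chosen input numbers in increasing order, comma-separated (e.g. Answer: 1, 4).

input #1, b=5, u=3, x=2: events B1->F, B2->F, B4->T; outcomes B1=F, B2=F, B4=T
input #2, b=5, u=3, x=4: events B1->F, B2->F, B4->T; outcomes B1=F, B2=F, B4=T
input #3, b=3, u=5, x=3: events B1->T, B2->F, B4->F; outcomes B1=T, B2=F, B4=F
input #4, b=4, u=4, x=5: events B1->T, B2->F, B4->F; outcomes B1=T, B2=F, B4=F
input #5, b=3, u=5, x=2: events B1->F, B2->F, B4->F; outcomes B1=F, B2=F, B4=F
input #6, b=4, u=4, x=3: events B1->T, B2->F, B4->F; outcomes B1=T, B2=F, B4=F
input #7, b=0, u=5, x=4: events B1->F, B2->T, B3->T; outcomes B1=F, B2=T, B3=T
input #8, b=4, u=4, x=4: events B1->F, B2->F, B4->F; outcomes B1=F, B2=F, B4=F
input #9, b=2, u=5, x=4: events B1->F, B2->F, B4->F; outcomes B1=F, B2=F, B4=F
input #10, b=3, u=4, x=3: events B1->T, B2->F, B4->F; outcomes B1=T, B2=F, B4=F
the full pool covers 7 outcomes: B1=T, B1=F, B2=T, B2=F, B3=T, B4=T, B4=F
checked all size-1 subsets: none covers 7 outcomes (max 3/7)
checked all size-2 subsets: none covers 7 outcomes (max 6/7)
inputs {1, 3, 7} (size 3) cover everything; no size-3 subset with a lexicographically smaller index list covers all 7

Answer: 1, 3, 7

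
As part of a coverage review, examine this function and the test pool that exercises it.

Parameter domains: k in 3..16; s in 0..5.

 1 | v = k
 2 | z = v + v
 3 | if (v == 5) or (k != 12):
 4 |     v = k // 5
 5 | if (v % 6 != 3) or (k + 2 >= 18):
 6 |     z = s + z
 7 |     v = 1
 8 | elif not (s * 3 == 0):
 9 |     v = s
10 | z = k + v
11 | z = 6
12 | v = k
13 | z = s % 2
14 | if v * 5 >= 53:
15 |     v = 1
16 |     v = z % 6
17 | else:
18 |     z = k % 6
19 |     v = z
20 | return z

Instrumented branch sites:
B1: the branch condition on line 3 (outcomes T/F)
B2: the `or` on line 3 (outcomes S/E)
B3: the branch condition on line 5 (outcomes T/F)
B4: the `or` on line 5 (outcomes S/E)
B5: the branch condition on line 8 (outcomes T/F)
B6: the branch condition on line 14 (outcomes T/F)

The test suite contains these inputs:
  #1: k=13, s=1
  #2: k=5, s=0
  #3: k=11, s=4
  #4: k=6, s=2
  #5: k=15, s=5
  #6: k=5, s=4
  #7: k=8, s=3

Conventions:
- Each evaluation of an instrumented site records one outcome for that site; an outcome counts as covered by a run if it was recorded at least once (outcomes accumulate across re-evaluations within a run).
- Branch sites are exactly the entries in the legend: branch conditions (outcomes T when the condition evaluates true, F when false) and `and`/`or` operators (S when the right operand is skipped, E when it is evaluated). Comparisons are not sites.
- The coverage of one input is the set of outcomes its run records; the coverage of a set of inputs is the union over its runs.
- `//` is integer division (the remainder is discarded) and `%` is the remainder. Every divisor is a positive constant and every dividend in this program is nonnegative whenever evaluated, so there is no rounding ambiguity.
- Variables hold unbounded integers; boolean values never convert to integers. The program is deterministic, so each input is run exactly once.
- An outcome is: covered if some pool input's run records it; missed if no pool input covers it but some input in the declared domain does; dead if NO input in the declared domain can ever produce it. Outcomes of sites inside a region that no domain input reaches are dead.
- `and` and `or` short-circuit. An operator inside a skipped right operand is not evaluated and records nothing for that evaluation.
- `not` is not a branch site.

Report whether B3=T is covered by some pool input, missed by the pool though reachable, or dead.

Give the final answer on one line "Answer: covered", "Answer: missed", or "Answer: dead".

B3=T is recorded by pool input(s) 1, 2, 3, 4, 6, 7 -> covered

Answer: covered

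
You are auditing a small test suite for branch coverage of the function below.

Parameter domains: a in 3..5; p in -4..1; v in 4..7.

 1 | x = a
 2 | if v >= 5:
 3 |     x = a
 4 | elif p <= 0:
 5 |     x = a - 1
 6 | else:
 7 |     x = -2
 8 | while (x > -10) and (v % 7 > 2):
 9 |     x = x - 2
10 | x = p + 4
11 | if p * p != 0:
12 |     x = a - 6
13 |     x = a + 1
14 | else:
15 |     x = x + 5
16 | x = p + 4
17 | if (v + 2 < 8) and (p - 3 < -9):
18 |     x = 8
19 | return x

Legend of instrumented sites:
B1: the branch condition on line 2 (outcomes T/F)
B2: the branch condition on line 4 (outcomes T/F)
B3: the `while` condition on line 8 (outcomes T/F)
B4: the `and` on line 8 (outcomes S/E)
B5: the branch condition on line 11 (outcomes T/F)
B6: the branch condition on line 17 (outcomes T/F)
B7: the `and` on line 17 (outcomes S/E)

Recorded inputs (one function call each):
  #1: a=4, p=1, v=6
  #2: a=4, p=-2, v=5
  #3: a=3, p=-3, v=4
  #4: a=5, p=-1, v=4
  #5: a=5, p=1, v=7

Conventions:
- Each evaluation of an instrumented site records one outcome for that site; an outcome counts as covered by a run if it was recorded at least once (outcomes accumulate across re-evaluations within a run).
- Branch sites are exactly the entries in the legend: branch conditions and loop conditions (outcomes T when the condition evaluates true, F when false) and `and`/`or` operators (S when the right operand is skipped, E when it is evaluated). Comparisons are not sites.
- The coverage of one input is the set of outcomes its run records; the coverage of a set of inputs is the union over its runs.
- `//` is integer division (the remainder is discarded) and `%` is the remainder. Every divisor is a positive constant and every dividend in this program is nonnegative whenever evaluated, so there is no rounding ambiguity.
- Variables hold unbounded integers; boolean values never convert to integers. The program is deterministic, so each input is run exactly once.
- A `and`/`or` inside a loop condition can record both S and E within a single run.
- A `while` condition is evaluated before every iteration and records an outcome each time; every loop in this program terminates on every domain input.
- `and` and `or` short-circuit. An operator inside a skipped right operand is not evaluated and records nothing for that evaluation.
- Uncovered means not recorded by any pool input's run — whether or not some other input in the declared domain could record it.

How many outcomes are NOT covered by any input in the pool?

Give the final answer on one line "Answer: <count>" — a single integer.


input #1, a=4, p=1, v=6: outcomes B1=T, B3=T, B3=F, B4=S, B4=E, B5=T, B6=F, B7=S
input #2, a=4, p=-2, v=5: outcomes B1=T, B3=T, B3=F, B4=S, B4=E, B5=T, B6=F, B7=E
input #3, a=3, p=-3, v=4: outcomes B1=F, B2=T, B3=T, B3=F, B4=S, B4=E, B5=T, B6=F, B7=E
input #4, a=5, p=-1, v=4: outcomes B1=F, B2=T, B3=T, B3=F, B4=S, B4=E, B5=T, B6=F, B7=E
input #5, a=5, p=1, v=7: outcomes B1=T, B3=F, B4=E, B5=T, B6=F, B7=S
union over the pool: B1=T, B1=F, B2=T, B3=T, B3=F, B4=S, B4=E, B5=T, B6=F, B7=S, B7=E
uncovered (3 of 14): B2=F, B5=F, B6=T
Answer: 3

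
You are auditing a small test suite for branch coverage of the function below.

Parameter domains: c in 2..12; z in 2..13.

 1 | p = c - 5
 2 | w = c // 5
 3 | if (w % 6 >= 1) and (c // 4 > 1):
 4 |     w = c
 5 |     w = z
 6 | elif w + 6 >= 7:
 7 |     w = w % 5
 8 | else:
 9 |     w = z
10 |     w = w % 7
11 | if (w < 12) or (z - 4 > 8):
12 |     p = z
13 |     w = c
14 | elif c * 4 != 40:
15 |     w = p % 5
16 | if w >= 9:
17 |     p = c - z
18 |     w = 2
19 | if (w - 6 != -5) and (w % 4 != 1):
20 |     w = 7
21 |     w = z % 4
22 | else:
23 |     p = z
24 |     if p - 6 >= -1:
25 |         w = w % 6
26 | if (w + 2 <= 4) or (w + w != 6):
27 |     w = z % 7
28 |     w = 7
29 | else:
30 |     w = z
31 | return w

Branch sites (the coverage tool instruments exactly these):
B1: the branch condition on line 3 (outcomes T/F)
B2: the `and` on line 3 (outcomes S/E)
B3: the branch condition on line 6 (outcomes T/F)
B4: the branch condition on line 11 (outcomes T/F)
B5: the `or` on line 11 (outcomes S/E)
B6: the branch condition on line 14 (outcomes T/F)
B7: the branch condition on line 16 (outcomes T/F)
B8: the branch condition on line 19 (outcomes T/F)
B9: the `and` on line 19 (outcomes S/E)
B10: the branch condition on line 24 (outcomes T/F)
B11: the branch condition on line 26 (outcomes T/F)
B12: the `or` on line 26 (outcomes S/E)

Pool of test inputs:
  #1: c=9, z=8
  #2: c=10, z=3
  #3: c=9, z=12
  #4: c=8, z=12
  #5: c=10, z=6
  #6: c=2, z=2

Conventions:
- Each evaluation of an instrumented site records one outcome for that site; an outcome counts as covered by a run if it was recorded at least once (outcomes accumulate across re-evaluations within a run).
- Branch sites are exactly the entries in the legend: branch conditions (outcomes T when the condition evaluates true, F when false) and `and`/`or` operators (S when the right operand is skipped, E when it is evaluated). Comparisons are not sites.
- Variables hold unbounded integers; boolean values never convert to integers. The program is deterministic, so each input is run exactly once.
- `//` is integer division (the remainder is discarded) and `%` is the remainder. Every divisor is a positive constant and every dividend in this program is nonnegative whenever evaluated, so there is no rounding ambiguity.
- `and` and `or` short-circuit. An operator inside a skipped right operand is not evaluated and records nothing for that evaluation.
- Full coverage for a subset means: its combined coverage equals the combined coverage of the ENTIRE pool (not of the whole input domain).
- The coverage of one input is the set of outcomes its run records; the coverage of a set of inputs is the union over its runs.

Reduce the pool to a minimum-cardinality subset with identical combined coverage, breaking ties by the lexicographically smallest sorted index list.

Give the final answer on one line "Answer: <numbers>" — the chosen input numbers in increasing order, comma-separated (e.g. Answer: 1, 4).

input #1, c=9, z=8: events B2->E, B1->T, B5->S, B4->T, B7->T, B9->E, B8->T, B12->S, B11->T; outcomes B1=T, B2=E, B4=T, B5=S, B7=T, B8=T, B9=E, B11=T, B12=S
input #2, c=10, z=3: events B2->E, B1->T, B5->S, B4->T, B7->T, B9->E, B8->T, B12->E, B11->F; outcomes B1=T, B2=E, B4=T, B5=S, B7=T, B8=T, B9=E, B11=F, B12=E
input #3, c=9, z=12: events B2->E, B1->T, B5->E, B4->F, B6->T, B7->F, B9->E, B8->T, B12->S, B11->T; outcomes B1=T, B2=E, B4=F, B5=E, B6=T, B7=F, B8=T, B9=E, B11=T, B12=S
input #4, c=8, z=12: events B2->E, B1->T, B5->E, B4->F, B6->T, B7->F, B9->E, B8->T, B12->S, B11->T; outcomes B1=T, B2=E, B4=F, B5=E, B6=T, B7=F, B8=T, B9=E, B11=T, B12=S
input #5, c=10, z=6: events B2->E, B1->T, B5->S, B4->T, B7->T, B9->E, B8->T, B12->S, B11->T; outcomes B1=T, B2=E, B4=T, B5=S, B7=T, B8=T, B9=E, B11=T, B12=S
input #6, c=2, z=2: events B2->S, B1->F, B3->F, B5->S, B4->T, B7->F, B9->E, B8->T, B12->S, B11->T; outcomes B1=F, B2=S, B3=F, B4=T, B5=S, B7=F, B8=T, B9=E, B11=T, B12=S
union over all inputs: B1=T, B1=F, B2=S, B2=E, B3=F, B4=T, B4=F, B5=S, B5=E, B6=T, B7=T, B7=F, B8=T, B9=E, B11=T, B11=F, B12=S, B12=E (18 outcomes)
size 1 is not enough: best union over all size-1 subsets is 10/18
size 2 is not enough: best union over all size-2 subsets is 15/18
the canonical winner is {2, 3, 6}: size 3, full 18-outcome coverage, earliest index list among size-3 covers

Answer: 2, 3, 6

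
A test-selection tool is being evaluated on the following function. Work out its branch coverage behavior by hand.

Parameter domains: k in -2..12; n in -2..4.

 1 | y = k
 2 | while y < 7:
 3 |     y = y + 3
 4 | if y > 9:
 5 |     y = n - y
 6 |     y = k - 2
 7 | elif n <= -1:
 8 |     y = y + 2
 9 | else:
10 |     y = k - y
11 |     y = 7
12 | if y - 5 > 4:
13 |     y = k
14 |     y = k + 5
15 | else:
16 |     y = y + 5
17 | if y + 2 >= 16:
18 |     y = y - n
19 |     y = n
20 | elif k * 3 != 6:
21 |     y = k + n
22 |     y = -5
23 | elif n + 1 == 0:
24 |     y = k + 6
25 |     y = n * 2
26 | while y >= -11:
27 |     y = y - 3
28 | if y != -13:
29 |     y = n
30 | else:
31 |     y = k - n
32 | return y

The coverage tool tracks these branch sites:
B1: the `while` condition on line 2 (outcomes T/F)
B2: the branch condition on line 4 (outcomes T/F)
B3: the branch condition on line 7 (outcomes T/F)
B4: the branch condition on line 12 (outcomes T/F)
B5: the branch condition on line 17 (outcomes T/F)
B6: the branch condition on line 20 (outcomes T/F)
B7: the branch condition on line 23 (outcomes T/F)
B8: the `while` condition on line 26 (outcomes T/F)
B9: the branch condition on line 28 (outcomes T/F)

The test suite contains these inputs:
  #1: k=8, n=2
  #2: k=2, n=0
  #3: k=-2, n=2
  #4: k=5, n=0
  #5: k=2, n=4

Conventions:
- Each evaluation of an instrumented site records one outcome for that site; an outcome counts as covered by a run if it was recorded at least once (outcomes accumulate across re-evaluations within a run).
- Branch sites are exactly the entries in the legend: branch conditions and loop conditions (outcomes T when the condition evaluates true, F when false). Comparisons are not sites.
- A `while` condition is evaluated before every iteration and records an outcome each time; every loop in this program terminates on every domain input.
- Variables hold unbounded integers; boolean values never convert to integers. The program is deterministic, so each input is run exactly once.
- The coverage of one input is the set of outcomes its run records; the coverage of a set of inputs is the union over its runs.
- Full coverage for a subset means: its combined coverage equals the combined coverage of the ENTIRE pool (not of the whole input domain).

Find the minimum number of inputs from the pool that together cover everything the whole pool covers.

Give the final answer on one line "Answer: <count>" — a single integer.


test 1 (k=8, n=2) hits B1=F, B2=F, B3=F, B4=F, B5=F, B6=T, B8=T, B8=F, B9=T
test 2 (k=2, n=0) hits B1=T, B1=F, B2=F, B3=F, B4=F, B5=F, B6=F, B7=F, B8=T, B8=F, B9=T
test 3 (k=-2, n=2) hits B1=T, B1=F, B2=F, B3=F, B4=F, B5=F, B6=T, B8=T, B8=F, B9=T
test 4 (k=5, n=0) hits B1=T, B1=F, B2=F, B3=F, B4=F, B5=F, B6=T, B8=T, B8=F, B9=T
test 5 (k=2, n=4) hits B1=T, B1=F, B2=F, B3=F, B4=F, B5=F, B6=F, B7=F, B8=T, B8=F, B9=T
pool-wide coverage (12 outcomes): B1=T, B1=F, B2=F, B3=F, B4=F, B5=F, B6=T, B6=F, B7=F, B8=T, B8=F, B9=T
every size-1 subset falls short of the 12 outcomes (best: 11/12)
the canonical winner is {1, 2}: size 2, full 12-outcome coverage, earliest index list among size-2 covers
Answer: 2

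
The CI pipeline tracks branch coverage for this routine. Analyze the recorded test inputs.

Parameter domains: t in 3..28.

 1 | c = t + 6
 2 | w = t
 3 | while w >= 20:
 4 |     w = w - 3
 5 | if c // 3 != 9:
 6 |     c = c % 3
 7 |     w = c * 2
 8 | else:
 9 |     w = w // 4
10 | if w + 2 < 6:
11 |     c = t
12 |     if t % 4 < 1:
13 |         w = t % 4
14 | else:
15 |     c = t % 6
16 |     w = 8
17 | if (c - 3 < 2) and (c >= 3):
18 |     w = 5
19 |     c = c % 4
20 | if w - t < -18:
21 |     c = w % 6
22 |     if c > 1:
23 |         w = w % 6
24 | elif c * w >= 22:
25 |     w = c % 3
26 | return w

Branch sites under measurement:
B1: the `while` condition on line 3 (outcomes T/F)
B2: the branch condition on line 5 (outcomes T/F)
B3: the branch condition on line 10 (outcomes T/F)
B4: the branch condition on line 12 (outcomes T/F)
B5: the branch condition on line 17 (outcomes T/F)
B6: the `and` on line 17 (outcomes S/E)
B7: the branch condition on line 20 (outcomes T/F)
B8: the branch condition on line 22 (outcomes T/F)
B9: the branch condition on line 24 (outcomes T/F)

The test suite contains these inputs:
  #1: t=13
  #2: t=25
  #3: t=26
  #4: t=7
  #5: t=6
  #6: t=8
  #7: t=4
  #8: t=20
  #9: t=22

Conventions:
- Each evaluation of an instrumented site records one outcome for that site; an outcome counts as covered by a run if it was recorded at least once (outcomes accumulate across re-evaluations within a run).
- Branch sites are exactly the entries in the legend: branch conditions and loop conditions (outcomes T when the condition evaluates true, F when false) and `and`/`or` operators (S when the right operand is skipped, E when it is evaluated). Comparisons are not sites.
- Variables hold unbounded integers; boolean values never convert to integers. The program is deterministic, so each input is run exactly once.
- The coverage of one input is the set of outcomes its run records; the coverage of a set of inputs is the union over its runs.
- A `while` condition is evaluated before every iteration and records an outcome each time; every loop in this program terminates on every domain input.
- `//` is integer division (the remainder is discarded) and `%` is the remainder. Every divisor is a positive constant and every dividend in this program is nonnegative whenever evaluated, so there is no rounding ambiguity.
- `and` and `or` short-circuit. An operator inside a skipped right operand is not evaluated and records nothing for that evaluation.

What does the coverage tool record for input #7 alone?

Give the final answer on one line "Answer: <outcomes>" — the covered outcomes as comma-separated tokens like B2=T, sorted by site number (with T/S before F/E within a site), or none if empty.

Running input #7 (t=4), event by event:
  B1->F, B2->T, B3->T, B4->T, B6->E, B5->T, B7->F, B9->F
collecting distinct outcomes: B1=F, B2=T, B3=T, B4=T, B5=T, B6=E, B7=F, B9=F

Answer: B1=F, B2=T, B3=T, B4=T, B5=T, B6=E, B7=F, B9=F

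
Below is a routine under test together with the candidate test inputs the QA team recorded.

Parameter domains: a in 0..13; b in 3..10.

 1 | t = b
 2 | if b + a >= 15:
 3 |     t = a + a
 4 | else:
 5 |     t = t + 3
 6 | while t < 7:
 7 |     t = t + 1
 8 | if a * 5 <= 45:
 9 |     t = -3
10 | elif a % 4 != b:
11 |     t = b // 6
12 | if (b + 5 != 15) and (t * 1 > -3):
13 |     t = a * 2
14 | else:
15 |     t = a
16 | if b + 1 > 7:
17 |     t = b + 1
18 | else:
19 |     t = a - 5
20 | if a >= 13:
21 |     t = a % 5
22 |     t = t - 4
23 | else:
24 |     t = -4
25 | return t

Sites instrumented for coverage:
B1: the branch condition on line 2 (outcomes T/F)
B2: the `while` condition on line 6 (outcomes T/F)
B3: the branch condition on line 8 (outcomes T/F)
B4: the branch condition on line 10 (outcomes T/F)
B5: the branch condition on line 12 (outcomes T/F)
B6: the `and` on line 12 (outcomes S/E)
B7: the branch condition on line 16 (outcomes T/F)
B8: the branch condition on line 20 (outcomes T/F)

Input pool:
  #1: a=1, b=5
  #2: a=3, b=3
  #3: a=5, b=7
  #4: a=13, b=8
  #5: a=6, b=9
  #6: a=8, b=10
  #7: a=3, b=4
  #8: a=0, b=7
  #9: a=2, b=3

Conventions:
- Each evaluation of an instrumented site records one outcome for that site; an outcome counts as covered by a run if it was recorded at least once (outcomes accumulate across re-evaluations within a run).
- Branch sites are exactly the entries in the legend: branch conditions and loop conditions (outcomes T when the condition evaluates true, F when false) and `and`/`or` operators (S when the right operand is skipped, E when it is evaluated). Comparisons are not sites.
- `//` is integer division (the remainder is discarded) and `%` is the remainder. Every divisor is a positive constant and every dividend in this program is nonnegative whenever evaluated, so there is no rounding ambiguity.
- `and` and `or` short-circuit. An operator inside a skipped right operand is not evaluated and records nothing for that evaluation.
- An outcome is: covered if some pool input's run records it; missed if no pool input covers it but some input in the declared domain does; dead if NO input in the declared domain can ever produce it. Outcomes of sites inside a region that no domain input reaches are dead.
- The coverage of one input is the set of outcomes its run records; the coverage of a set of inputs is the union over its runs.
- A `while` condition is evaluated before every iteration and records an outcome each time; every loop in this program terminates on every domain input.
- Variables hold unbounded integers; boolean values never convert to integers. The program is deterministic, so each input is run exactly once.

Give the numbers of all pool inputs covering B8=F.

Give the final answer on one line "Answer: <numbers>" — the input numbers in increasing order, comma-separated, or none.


input #1 (a=1, b=5): produces B8=F
input #2 (a=3, b=3): produces B8=F
input #3 (a=5, b=7): produces B8=F
input #4 (a=13, b=8): does not produce B8=F
input #5 (a=6, b=9): produces B8=F
input #6 (a=8, b=10): produces B8=F
input #7 (a=3, b=4): produces B8=F
input #8 (a=0, b=7): produces B8=F
input #9 (a=2, b=3): produces B8=F
Answer: 1, 2, 3, 5, 6, 7, 8, 9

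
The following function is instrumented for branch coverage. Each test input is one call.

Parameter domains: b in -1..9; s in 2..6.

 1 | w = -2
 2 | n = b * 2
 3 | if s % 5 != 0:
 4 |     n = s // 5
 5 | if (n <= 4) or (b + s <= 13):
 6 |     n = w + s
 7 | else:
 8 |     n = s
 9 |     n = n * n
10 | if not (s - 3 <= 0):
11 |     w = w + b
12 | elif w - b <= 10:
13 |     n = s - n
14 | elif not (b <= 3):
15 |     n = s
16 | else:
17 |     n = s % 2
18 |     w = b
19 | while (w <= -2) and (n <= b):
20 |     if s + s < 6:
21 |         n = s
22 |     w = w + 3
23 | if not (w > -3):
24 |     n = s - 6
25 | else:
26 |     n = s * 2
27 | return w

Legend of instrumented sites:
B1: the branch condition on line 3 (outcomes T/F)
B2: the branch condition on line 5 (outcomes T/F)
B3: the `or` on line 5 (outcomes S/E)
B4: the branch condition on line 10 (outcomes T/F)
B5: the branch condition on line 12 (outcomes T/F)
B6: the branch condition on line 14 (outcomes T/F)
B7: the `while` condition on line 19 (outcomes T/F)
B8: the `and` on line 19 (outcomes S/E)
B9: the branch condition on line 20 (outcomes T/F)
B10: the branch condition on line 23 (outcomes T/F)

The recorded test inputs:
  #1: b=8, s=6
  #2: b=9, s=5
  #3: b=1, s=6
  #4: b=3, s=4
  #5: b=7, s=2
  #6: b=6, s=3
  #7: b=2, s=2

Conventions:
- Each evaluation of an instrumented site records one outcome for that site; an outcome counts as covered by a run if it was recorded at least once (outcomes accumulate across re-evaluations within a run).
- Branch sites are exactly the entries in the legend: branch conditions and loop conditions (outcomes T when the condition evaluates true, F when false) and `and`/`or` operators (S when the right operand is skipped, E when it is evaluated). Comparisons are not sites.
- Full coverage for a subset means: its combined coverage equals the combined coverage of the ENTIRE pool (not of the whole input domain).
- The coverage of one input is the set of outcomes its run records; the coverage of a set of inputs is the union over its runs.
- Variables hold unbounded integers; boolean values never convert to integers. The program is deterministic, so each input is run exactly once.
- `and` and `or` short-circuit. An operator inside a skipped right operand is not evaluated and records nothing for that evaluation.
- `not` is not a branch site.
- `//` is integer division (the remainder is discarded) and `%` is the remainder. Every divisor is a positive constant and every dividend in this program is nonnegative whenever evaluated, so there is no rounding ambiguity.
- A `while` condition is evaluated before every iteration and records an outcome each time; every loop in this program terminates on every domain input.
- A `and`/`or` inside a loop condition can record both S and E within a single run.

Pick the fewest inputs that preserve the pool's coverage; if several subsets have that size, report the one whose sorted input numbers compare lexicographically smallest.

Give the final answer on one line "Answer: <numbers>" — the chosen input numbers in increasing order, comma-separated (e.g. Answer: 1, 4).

#1 (b=8, s=6) -> B1->T, B3->S, B2->T, B4->T, B8->S, B7->F, B10->F; covered: B1=T, B2=T, B3=S, B4=T, B7=F, B8=S, B10=F
#2 (b=9, s=5) -> B1->F, B3->E, B2->F, B4->T, B8->S, B7->F, B10->F; covered: B1=F, B2=F, B3=E, B4=T, B7=F, B8=S, B10=F
#3 (b=1, s=6) -> B1->T, B3->S, B2->T, B4->T, B8->S, B7->F, B10->F; covered: B1=T, B2=T, B3=S, B4=T, B7=F, B8=S, B10=F
#4 (b=3, s=4) -> B1->T, B3->S, B2->T, B4->T, B8->S, B7->F, B10->F; covered: B1=T, B2=T, B3=S, B4=T, B7=F, B8=S, B10=F
#5 (b=7, s=2) -> B1->T, B3->S, B2->T, B4->F, B5->T, B8->E, B7->T, B9->T, B8->S, B7->F, B10->F; covered: B1=T, B2=T, B3=S, B4=F, B5=T, B7=T, B7=F, B8=S, B8=E, B9=T, B10=F
#6 (b=6, s=3) -> B1->T, B3->S, B2->T, B4->F, B5->T, B8->E, B7->T, B9->F, B8->S, B7->F, B10->F; covered: B1=T, B2=T, B3=S, B4=F, B5=T, B7=T, B7=F, B8=S, B8=E, B9=F, B10=F
#7 (b=2, s=2) -> B1->T, B3->S, B2->T, B4->F, B5->T, B8->E, B7->T, B9->T, B8->S, B7->F, B10->F; covered: B1=T, B2=T, B3=S, B4=F, B5=T, B7=T, B7=F, B8=S, B8=E, B9=T, B10=F
the full pool covers 16 outcomes: B1=T, B1=F, B2=T, B2=F, B3=S, B3=E, B4=T, B4=F, B5=T, B7=T, B7=F, B8=S, B8=E, B9=T, B9=F, B10=F
every size-1 subset falls short of the 16 outcomes (best: 11/16)
every size-2 subset falls short of the 16 outcomes (best: 15/16)
size 3: inputs {2, 5, 6} cover all 16 outcomes, and no lexicographically smaller subset of this size does

Answer: 2, 5, 6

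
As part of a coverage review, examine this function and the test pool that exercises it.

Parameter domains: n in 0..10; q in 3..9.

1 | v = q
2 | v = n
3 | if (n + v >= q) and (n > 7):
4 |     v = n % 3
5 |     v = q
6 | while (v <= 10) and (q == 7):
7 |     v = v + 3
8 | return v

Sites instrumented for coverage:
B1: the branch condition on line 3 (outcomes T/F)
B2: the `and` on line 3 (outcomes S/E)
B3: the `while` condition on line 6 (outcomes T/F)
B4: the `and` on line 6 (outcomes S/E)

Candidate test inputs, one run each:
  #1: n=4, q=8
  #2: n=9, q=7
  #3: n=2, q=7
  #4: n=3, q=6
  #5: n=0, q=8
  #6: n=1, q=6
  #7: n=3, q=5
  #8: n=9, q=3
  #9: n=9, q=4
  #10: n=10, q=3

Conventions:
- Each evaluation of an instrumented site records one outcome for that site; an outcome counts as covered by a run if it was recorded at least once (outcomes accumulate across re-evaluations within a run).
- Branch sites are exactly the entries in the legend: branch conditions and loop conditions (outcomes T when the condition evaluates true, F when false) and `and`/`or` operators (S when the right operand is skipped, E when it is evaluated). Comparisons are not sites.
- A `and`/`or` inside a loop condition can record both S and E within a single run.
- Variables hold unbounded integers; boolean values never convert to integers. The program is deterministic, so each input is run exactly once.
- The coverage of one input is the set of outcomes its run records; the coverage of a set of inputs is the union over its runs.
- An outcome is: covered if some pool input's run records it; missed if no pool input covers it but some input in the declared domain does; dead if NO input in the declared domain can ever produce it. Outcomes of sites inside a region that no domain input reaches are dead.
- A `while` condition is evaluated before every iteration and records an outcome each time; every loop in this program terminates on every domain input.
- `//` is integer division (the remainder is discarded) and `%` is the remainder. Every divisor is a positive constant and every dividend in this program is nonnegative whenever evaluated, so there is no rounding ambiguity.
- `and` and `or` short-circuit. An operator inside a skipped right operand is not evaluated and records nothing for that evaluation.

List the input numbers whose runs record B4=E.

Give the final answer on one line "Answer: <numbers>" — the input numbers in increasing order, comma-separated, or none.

input #1 (n=4, q=8): produces B4=E
input #2 (n=9, q=7): produces B4=E
input #3 (n=2, q=7): produces B4=E
input #4 (n=3, q=6): produces B4=E
input #5 (n=0, q=8): produces B4=E
input #6 (n=1, q=6): produces B4=E
input #7 (n=3, q=5): produces B4=E
input #8 (n=9, q=3): produces B4=E
input #9 (n=9, q=4): produces B4=E
input #10 (n=10, q=3): produces B4=E

Answer: 1, 2, 3, 4, 5, 6, 7, 8, 9, 10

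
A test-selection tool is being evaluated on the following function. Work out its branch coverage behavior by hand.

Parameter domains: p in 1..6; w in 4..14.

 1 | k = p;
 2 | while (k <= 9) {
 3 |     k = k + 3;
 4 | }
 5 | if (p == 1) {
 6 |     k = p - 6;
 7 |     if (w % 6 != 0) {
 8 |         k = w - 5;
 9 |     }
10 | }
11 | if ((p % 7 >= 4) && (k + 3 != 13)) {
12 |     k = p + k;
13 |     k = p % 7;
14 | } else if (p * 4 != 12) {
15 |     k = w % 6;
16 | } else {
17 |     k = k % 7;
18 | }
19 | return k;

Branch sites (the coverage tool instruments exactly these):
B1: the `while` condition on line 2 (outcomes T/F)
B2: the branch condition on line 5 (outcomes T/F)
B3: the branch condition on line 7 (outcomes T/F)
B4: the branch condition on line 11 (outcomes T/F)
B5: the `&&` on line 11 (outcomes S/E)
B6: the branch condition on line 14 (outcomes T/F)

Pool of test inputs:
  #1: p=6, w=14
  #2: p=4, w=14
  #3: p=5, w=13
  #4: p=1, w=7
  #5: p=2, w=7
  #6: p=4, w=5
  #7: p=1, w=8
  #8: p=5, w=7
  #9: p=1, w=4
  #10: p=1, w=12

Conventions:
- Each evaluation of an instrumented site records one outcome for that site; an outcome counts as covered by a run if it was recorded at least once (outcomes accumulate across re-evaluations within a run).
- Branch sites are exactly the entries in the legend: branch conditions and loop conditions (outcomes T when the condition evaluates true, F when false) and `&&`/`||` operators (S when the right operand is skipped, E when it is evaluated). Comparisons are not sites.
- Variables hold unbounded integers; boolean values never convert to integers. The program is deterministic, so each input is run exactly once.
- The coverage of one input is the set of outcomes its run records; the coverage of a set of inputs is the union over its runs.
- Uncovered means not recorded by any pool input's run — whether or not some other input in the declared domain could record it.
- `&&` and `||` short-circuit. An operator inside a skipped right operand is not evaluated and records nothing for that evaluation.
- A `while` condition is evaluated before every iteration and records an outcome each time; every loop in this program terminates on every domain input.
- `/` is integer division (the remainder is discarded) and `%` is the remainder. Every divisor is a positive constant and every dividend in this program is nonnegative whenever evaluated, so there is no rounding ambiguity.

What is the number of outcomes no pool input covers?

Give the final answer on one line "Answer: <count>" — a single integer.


input #1 (p=6, w=14): events B1->T, B1->T, B1->F, B2->F, B5->E, B4->T; covers B1=T, B1=F, B2=F, B4=T, B5=E
input #2 (p=4, w=14): events B1->T, B1->T, B1->F, B2->F, B5->E, B4->F, B6->T; covers B1=T, B1=F, B2=F, B4=F, B5=E, B6=T
input #3 (p=5, w=13): events B1->T, B1->T, B1->F, B2->F, B5->E, B4->T; covers B1=T, B1=F, B2=F, B4=T, B5=E
input #4 (p=1, w=7): events B1->T, B1->T, B1->T, B1->F, B2->T, B3->T, B5->S, B4->F, B6->T; covers B1=T, B1=F, B2=T, B3=T, B4=F, B5=S, B6=T
input #5 (p=2, w=7): events B1->T, B1->T, B1->T, B1->F, B2->F, B5->S, B4->F, B6->T; covers B1=T, B1=F, B2=F, B4=F, B5=S, B6=T
input #6 (p=4, w=5): events B1->T, B1->T, B1->F, B2->F, B5->E, B4->F, B6->T; covers B1=T, B1=F, B2=F, B4=F, B5=E, B6=T
input #7 (p=1, w=8): events B1->T, B1->T, B1->T, B1->F, B2->T, B3->T, B5->S, B4->F, B6->T; covers B1=T, B1=F, B2=T, B3=T, B4=F, B5=S, B6=T
input #8 (p=5, w=7): events B1->T, B1->T, B1->F, B2->F, B5->E, B4->T; covers B1=T, B1=F, B2=F, B4=T, B5=E
input #9 (p=1, w=4): events B1->T, B1->T, B1->T, B1->F, B2->T, B3->T, B5->S, B4->F, B6->T; covers B1=T, B1=F, B2=T, B3=T, B4=F, B5=S, B6=T
input #10 (p=1, w=12): events B1->T, B1->T, B1->T, B1->F, B2->T, B3->F, B5->S, B4->F, B6->T; covers B1=T, B1=F, B2=T, B3=F, B4=F, B5=S, B6=T
union over the pool: B1=T, B1=F, B2=T, B2=F, B3=T, B3=F, B4=T, B4=F, B5=S, B5=E, B6=T
uncovered (1 of 12): B6=F
Answer: 1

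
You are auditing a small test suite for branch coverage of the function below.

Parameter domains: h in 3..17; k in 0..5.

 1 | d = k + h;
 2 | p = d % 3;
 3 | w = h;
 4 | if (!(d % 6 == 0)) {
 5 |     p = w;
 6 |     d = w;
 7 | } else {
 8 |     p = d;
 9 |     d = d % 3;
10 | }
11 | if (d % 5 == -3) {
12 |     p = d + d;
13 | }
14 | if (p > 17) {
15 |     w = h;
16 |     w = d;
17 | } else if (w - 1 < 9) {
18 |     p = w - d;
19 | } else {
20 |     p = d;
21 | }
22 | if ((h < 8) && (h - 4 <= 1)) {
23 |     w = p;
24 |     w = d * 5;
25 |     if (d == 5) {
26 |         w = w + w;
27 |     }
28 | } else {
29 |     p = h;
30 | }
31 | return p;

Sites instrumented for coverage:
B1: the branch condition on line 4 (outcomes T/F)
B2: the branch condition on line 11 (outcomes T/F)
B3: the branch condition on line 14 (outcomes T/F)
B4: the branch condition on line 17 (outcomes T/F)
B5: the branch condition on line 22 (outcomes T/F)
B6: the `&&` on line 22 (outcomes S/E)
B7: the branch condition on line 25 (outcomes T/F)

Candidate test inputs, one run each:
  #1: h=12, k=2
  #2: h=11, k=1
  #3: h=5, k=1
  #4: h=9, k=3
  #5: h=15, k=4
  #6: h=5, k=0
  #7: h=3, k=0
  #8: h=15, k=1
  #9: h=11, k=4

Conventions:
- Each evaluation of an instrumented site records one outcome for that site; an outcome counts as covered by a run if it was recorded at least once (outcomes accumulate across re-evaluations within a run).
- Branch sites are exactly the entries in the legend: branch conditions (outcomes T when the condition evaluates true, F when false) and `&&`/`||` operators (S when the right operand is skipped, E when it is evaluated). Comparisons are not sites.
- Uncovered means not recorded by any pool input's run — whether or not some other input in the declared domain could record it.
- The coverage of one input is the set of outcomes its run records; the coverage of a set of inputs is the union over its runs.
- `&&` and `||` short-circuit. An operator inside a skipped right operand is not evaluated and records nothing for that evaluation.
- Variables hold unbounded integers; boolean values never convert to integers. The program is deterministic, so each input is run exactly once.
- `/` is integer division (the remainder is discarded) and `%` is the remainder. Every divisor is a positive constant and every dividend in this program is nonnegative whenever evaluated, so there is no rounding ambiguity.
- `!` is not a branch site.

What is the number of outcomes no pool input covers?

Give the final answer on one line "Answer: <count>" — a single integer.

run #1 (h=12, k=2) runs B1->T, B2->F, B3->F, B4->F, B6->S, B5->F; records B1=T, B2=F, B3=F, B4=F, B5=F, B6=S
run #2 (h=11, k=1) runs B1->F, B2->F, B3->F, B4->F, B6->S, B5->F; records B1=F, B2=F, B3=F, B4=F, B5=F, B6=S
run #3 (h=5, k=1) runs B1->F, B2->F, B3->F, B4->T, B6->E, B5->T, B7->F; records B1=F, B2=F, B3=F, B4=T, B5=T, B6=E, B7=F
run #4 (h=9, k=3) runs B1->F, B2->F, B3->F, B4->T, B6->S, B5->F; records B1=F, B2=F, B3=F, B4=T, B5=F, B6=S
run #5 (h=15, k=4) runs B1->T, B2->F, B3->F, B4->F, B6->S, B5->F; records B1=T, B2=F, B3=F, B4=F, B5=F, B6=S
run #6 (h=5, k=0) runs B1->T, B2->F, B3->F, B4->T, B6->E, B5->T, B7->T; records B1=T, B2=F, B3=F, B4=T, B5=T, B6=E, B7=T
run #7 (h=3, k=0) runs B1->T, B2->F, B3->F, B4->T, B6->E, B5->T, B7->F; records B1=T, B2=F, B3=F, B4=T, B5=T, B6=E, B7=F
run #8 (h=15, k=1) runs B1->T, B2->F, B3->F, B4->F, B6->S, B5->F; records B1=T, B2=F, B3=F, B4=F, B5=F, B6=S
run #9 (h=11, k=4) runs B1->T, B2->F, B3->F, B4->F, B6->S, B5->F; records B1=T, B2=F, B3=F, B4=F, B5=F, B6=S
union over the pool: B1=T, B1=F, B2=F, B3=F, B4=T, B4=F, B5=T, B5=F, B6=S, B6=E, B7=T, B7=F
uncovered (2 of 14): B2=T, B3=T

Answer: 2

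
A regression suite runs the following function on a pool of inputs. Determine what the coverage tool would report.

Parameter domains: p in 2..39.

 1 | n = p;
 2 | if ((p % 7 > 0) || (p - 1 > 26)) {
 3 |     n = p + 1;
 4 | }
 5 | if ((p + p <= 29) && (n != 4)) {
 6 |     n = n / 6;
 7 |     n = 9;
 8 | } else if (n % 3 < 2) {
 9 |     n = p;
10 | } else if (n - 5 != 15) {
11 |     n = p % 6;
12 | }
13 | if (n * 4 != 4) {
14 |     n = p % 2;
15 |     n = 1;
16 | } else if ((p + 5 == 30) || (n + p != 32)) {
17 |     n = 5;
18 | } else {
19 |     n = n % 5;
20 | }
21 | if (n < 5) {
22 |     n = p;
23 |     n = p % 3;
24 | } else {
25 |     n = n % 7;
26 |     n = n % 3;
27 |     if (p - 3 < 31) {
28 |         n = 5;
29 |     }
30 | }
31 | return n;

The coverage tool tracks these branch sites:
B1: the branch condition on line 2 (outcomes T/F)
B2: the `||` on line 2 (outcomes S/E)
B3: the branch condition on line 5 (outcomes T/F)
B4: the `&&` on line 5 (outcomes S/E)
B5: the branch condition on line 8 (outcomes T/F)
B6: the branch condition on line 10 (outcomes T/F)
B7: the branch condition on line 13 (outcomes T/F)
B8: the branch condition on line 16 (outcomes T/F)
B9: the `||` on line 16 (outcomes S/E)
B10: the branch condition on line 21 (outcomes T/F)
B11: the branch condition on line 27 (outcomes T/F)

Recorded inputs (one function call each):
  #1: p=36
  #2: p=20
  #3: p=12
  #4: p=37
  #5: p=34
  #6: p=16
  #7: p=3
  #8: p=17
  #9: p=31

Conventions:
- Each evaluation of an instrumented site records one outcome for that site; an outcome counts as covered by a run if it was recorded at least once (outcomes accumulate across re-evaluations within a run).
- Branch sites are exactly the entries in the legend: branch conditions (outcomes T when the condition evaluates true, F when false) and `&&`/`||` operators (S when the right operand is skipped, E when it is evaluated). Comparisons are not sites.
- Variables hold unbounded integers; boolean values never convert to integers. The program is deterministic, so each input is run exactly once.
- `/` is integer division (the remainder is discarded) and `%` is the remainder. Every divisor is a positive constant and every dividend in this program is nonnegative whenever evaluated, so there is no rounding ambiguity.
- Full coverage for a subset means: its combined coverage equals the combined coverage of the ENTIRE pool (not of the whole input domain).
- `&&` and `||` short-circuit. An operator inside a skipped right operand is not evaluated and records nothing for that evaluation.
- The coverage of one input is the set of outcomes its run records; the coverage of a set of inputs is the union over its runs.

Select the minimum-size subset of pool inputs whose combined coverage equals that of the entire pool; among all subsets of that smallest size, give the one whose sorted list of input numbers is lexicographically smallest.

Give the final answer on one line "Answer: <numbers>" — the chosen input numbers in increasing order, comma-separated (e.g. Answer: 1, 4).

input #1, p=36: events B2->S, B1->T, B4->S, B3->F, B5->T, B7->T, B10->T; outcomes B1=T, B2=S, B3=F, B4=S, B5=T, B7=T, B10=T
input #2, p=20: events B2->S, B1->T, B4->S, B3->F, B5->T, B7->T, B10->T; outcomes B1=T, B2=S, B3=F, B4=S, B5=T, B7=T, B10=T
input #3, p=12: events B2->S, B1->T, B4->E, B3->T, B7->T, B10->T; outcomes B1=T, B2=S, B3=T, B4=E, B7=T, B10=T
input #4, p=37: events B2->S, B1->T, B4->S, B3->F, B5->F, B6->T, B7->F, B9->E, B8->T, B10->F, B11->F; outcomes B1=T, B2=S, B3=F, B4=S, B5=F, B6=T, B7=F, B8=T, B9=E, B10=F, B11=F
input #5, p=34: events B2->S, B1->T, B4->S, B3->F, B5->F, B6->T, B7->T, B10->T; outcomes B1=T, B2=S, B3=F, B4=S, B5=F, B6=T, B7=T, B10=T
input #6, p=16: events B2->S, B1->T, B4->S, B3->F, B5->F, B6->T, B7->T, B10->T; outcomes B1=T, B2=S, B3=F, B4=S, B5=F, B6=T, B7=T, B10=T
input #7, p=3: events B2->S, B1->T, B4->E, B3->F, B5->T, B7->T, B10->T; outcomes B1=T, B2=S, B3=F, B4=E, B5=T, B7=T, B10=T
input #8, p=17: events B2->S, B1->T, B4->S, B3->F, B5->T, B7->T, B10->T; outcomes B1=T, B2=S, B3=F, B4=S, B5=T, B7=T, B10=T
input #9, p=31: events B2->S, B1->T, B4->S, B3->F, B5->F, B6->T, B7->F, B9->E, B8->F, B10->T; outcomes B1=T, B2=S, B3=F, B4=S, B5=F, B6=T, B7=F, B8=F, B9=E, B10=T
the full pool covers 17 outcomes: B1=T, B2=S, B3=T, B3=F, B4=S, B4=E, B5=T, B5=F, B6=T, B7=T, B7=F, B8=T, B8=F, B9=E, B10=T, B10=F, B11=F
every size-1 subset falls short of the 17 outcomes (best: 11/17)
every size-2 subset falls short of the 17 outcomes (best: 15/17)
every size-3 subset falls short of the 17 outcomes (best: 16/17)
size 4: inputs {1, 3, 4, 9} cover all 17 outcomes, and no lexicographically smaller subset of this size does

Answer: 1, 3, 4, 9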